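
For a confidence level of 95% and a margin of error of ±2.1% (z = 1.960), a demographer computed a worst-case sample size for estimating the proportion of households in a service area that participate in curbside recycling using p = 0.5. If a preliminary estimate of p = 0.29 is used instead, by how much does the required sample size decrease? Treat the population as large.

Conservative (p = 0.5): n = 1.960² × 0.25 / 0.021² ≈ 2177.78 → 2178.
Using p = 0.29: p(1−p) = 0.2059, so n = 1.960² × 0.2059 / 0.021² ≈ 1793.62 → 1794.
Reduction: 2178 − 1794 = 384.

384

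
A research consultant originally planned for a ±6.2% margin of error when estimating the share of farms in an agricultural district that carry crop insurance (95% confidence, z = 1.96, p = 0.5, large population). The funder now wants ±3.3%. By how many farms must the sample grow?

632

At ±6.2%: n = 1.96² × 0.2500 / 0.062² ≈ 249.84 → 250.
At ±3.3%: n = 1.96² × 0.2500 / 0.033² ≈ 881.91 → 882.
Additional respondents: 882 − 250 = 632.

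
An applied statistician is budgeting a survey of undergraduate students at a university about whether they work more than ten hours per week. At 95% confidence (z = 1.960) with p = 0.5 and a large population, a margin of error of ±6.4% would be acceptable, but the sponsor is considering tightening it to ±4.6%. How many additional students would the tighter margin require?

At ±6.4%: n = 1.960² × 0.2500 / 0.064² ≈ 234.47 → 235.
At ±4.6%: n = 1.960² × 0.2500 / 0.046² ≈ 453.88 → 454.
Additional respondents: 454 − 235 = 219.

219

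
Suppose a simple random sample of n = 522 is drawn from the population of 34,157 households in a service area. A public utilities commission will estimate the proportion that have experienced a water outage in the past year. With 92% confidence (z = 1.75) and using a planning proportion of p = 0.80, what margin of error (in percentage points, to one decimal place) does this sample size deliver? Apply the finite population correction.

Finite-population factor: (N−n)/(N−1) = (34157−522)/(34157−1) = 0.9847.
SE(p̂) = √[p(1−p)/n · (N−n)/(N−1)] = √[0.1600/522 × 0.9847] = 0.01737.
E = z × SE = 1.75 × 0.01737 = 0.03040 ≈ 3.0 percentage points.

3.0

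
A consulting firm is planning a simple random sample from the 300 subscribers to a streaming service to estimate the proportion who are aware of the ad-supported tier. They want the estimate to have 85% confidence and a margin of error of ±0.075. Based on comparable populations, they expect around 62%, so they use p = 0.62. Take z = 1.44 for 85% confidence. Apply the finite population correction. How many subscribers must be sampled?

68

Unadjusted: n₀ = 1.44² × 0.62 × 0.38 / 0.075² ≈ 86.85, so n₀ = 87.
Finite population correction with N = 300: n = n₀ / (1 + (n₀−1)/N) = 87 / (1 + 86/300) = 87 / 1.2867 ≈ 67.62.
Rounding up, n = 68.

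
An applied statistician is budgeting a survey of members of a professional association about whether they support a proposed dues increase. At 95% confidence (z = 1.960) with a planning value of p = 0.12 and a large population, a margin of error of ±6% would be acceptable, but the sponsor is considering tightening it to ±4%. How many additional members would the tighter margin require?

At ±6%: n = 1.960² × 0.1056 / 0.060² ≈ 112.69 → 113.
At ±4%: n = 1.960² × 0.1056 / 0.040² ≈ 253.55 → 254.
Additional respondents: 254 − 113 = 141.

141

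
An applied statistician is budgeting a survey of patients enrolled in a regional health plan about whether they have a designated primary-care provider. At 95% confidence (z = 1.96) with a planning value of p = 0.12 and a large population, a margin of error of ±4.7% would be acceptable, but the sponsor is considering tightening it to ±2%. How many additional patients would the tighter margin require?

831

At ±4.7%: n = 1.96² × 0.1056 / 0.047² ≈ 183.65 → 184.
At ±2%: n = 1.96² × 0.1056 / 0.020² ≈ 1014.18 → 1015.
Additional respondents: 1015 − 184 = 831.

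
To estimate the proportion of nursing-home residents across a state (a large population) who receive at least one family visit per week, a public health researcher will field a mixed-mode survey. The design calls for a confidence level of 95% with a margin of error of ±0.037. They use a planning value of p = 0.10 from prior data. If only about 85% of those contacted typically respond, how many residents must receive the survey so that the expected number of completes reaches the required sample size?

298

For 95% confidence, z = 1.96.
Completed interviews needed: n₀ = 1.96² × 0.0900 / 0.037² ≈ 252.55 → 253.
At an 85% response rate, contacts needed = 253 / 0.85 ≈ 297.65 → 298.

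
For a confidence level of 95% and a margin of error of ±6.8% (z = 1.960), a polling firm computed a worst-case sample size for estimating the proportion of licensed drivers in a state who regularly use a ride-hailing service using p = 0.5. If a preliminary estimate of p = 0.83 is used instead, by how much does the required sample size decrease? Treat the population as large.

90

Conservative (p = 0.5): n = 1.960² × 0.25 / 0.068² ≈ 207.70 → 208.
Using p = 0.83: p(1−p) = 0.1411, so n = 1.960² × 0.1411 / 0.068² ≈ 117.23 → 118.
Reduction: 208 − 118 = 90.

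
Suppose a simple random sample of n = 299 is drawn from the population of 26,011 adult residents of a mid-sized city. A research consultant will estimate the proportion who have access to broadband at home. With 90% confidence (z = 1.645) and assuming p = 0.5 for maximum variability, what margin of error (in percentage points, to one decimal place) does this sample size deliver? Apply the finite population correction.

Finite-population factor: (N−n)/(N−1) = (26011−299)/(26011−1) = 0.9885.
SE(p̂) = √[p(1−p)/n · (N−n)/(N−1)] = √[0.2500/299 × 0.9885] = 0.02875.
E = z × SE = 1.645 × 0.02875 = 0.04729 ≈ 4.7 percentage points.

4.7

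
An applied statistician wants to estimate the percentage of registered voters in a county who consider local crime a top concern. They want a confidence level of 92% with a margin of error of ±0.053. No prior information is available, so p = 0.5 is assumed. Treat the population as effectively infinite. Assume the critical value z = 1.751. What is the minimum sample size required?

With p = 0.5, p(1−p) = 0.25.
n = z²·p(1−p)/E² = 1.751² × 0.2500 / 0.053² = 3.0660 × 0.2500 / 0.002809 ≈ 272.87.
Rounding up gives n = 273.

273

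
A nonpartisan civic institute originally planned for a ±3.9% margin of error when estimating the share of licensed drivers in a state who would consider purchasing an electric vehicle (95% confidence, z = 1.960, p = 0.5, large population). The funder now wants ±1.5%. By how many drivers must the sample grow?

At ±3.9%: n = 1.960² × 0.2500 / 0.039² ≈ 631.43 → 632.
At ±1.5%: n = 1.960² × 0.2500 / 0.015² ≈ 4268.44 → 4269.
Additional respondents: 4269 − 632 = 3637.

3637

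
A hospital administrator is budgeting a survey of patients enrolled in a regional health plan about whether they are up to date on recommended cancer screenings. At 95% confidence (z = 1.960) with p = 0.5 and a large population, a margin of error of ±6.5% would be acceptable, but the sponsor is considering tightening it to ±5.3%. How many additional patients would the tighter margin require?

114

At ±6.5%: n = 1.960² × 0.2500 / 0.065² ≈ 227.31 → 228.
At ±5.3%: n = 1.960² × 0.2500 / 0.053² ≈ 341.90 → 342.
Additional respondents: 342 − 228 = 114.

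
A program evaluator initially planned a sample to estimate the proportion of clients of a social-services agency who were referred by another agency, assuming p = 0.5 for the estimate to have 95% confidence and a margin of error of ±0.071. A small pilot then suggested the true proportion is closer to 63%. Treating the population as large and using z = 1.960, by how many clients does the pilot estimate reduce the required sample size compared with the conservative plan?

13

Conservative (p = 0.5): n = 1.960² × 0.25 / 0.071² ≈ 190.52 → 191.
Using p = 0.63: p(1−p) = 0.2331, so n = 1.960² × 0.2331 / 0.071² ≈ 177.64 → 178.
Reduction: 191 − 178 = 13.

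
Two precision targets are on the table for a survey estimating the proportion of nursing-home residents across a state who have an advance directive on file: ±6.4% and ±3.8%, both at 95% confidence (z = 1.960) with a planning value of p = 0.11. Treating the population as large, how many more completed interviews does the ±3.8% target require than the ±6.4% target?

169

At ±6.4%: n = 1.960² × 0.0979 / 0.064² ≈ 91.82 → 92.
At ±3.8%: n = 1.960² × 0.0979 / 0.038² ≈ 260.45 → 261.
Additional respondents: 261 − 92 = 169.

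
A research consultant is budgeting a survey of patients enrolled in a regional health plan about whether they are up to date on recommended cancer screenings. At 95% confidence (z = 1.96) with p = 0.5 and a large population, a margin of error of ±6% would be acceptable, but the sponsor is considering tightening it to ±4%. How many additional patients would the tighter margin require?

334

At ±6%: n = 1.96² × 0.2500 / 0.060² ≈ 266.78 → 267.
At ±4%: n = 1.96² × 0.2500 / 0.040² ≈ 600.25 → 601.
Additional respondents: 601 − 267 = 334.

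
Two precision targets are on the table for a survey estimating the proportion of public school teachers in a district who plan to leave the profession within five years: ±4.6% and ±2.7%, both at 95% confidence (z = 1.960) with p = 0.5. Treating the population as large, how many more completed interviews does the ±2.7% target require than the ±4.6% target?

At ±4.6%: n = 1.960² × 0.2500 / 0.046² ≈ 453.88 → 454.
At ±2.7%: n = 1.960² × 0.2500 / 0.027² ≈ 1317.42 → 1318.
Additional respondents: 1318 − 454 = 864.

864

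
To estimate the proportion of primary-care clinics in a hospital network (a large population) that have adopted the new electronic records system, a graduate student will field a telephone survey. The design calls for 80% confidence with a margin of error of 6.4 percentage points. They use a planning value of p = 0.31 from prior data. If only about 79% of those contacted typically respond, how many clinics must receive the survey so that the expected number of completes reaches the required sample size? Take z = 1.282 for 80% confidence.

Completed interviews needed: n₀ = 1.282² × 0.2139 / 0.064² ≈ 85.83 → 86.
At a 79% response rate, contacts needed = 86 / 0.79 ≈ 108.86 → 109.

109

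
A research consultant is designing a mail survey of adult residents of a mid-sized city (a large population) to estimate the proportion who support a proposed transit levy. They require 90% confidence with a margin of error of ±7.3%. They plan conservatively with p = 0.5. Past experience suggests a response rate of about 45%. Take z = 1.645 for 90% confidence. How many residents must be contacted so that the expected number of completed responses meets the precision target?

283

Completed interviews needed: n₀ = 1.645² × 0.2500 / 0.073² ≈ 126.95 → 127.
At a 45% response rate, contacts needed = 127 / 0.45 ≈ 282.22 → 283.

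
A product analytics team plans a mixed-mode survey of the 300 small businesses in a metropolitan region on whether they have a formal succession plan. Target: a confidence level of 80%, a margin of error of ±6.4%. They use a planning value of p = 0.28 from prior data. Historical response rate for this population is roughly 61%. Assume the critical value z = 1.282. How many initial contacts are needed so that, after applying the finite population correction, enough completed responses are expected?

105

Completed interviews needed (unadjusted): n₀ = 1.282² × 0.2016 / 0.064² ≈ 80.89 → 81.
FPC for N = 300: n = 81 / (1 + 80/300) = 81 / 1.2667 ≈ 63.95 → 64.
At a 61% response rate, contacts needed = 64 / 0.61 ≈ 104.92 → 105.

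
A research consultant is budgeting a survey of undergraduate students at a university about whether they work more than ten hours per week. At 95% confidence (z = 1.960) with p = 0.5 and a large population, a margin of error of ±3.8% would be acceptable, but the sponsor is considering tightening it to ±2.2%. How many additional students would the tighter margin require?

1319

At ±3.8%: n = 1.960² × 0.2500 / 0.038² ≈ 665.10 → 666.
At ±2.2%: n = 1.960² × 0.2500 / 0.022² ≈ 1984.30 → 1985.
Additional respondents: 1985 − 666 = 1319.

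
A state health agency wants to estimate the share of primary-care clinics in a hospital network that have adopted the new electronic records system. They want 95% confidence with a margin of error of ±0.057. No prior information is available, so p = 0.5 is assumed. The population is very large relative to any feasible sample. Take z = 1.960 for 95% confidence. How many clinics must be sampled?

With p = 0.5, p(1−p) = 0.25.
n = z²·p(1−p)/E² = 1.960² × 0.2500 / 0.057² = 3.8416 × 0.2500 / 0.003249 ≈ 295.60.
Rounding up gives n = 296.

296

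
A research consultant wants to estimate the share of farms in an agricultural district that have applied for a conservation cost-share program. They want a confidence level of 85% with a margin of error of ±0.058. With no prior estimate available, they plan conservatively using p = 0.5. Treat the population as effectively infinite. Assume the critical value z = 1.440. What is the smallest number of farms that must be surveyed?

With p = 0.5, p(1−p) = 0.25.
n = z²·p(1−p)/E² = 1.440² × 0.2500 / 0.058² = 2.0736 × 0.2500 / 0.003364 ≈ 154.10.
Rounding up gives n = 155.

155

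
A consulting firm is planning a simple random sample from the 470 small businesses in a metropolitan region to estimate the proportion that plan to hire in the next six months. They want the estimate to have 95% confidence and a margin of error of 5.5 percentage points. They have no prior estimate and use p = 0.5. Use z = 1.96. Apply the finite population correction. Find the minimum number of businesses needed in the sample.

190

Unadjusted: n₀ = 1.96² × 0.50 × 0.50 / 0.055² ≈ 317.49, so n₀ = 318.
Finite population correction with N = 470: n = n₀ / (1 + (n₀−1)/N) = 318 / (1 + 317/470) = 318 / 1.6745 ≈ 189.91.
Rounding up, n = 190.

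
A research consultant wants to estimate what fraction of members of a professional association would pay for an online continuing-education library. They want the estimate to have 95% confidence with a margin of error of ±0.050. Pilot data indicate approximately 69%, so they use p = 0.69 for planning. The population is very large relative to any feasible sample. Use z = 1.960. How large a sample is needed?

329

With p = 0.69, p(1−p) = 0.2139.
n = z²·p(1−p)/E² = 1.960² × 0.2139 / 0.050² = 3.8416 × 0.2139 / 0.002500 ≈ 328.69.
Rounding up gives n = 329.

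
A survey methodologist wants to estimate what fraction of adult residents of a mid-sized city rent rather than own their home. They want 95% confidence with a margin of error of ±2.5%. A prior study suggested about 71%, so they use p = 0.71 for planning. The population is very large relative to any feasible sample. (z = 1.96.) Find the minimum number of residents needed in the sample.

1266

With p = 0.71, p(1−p) = 0.2059.
n = z²·p(1−p)/E² = 1.96² × 0.2059 / 0.025² = 3.8416 × 0.2059 / 0.000625 ≈ 1265.58.
Rounding up gives n = 1266.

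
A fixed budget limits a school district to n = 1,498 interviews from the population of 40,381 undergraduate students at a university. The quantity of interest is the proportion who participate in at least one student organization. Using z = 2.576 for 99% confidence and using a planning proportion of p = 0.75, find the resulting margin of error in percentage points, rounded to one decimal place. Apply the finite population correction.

2.8

Finite-population factor: (N−n)/(N−1) = (40381−1498)/(40381−1) = 0.9629.
SE(p̂) = √[p(1−p)/n · (N−n)/(N−1)] = √[0.1875/1498 × 0.9629] = 0.01098.
E = z × SE = 2.576 × 0.01098 = 0.02828 ≈ 2.8 percentage points.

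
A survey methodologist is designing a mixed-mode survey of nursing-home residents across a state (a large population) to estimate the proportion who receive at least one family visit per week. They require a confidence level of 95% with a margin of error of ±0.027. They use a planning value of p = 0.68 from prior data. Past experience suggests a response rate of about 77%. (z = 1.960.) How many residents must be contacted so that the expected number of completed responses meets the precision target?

1490

Completed interviews needed: n₀ = 1.960² × 0.2176 / 0.027² ≈ 1146.68 → 1147.
At a 77% response rate, contacts needed = 1147 / 0.77 ≈ 1489.61 → 1490.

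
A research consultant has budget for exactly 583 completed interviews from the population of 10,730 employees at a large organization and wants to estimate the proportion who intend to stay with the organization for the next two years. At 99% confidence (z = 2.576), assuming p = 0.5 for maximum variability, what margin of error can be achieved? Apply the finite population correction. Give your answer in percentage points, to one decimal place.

Finite-population factor: (N−n)/(N−1) = (10730−583)/(10730−1) = 0.9458.
SE(p̂) = √[p(1−p)/n · (N−n)/(N−1)] = √[0.2500/583 × 0.9458] = 0.02014.
E = z × SE = 2.576 × 0.02014 = 0.05188 ≈ 5.2 percentage points.

5.2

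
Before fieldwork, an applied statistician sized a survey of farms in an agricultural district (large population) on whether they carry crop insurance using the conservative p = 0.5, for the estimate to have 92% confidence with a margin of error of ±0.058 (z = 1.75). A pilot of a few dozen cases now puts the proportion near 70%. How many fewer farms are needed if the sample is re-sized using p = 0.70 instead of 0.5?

36

Conservative (p = 0.5): n = 1.75² × 0.25 / 0.058² ≈ 227.59 → 228.
Using p = 0.70: p(1−p) = 0.2100, so n = 1.75² × 0.2100 / 0.058² ≈ 191.18 → 192.
Reduction: 228 − 192 = 36.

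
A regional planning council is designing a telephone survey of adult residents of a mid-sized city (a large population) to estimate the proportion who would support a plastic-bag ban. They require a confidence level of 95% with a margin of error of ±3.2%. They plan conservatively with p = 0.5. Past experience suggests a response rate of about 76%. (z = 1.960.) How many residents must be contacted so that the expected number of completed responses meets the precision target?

1235

Completed interviews needed: n₀ = 1.960² × 0.2500 / 0.032² ≈ 937.89 → 938.
At a 76% response rate, contacts needed = 938 / 0.76 ≈ 1234.21 → 1235.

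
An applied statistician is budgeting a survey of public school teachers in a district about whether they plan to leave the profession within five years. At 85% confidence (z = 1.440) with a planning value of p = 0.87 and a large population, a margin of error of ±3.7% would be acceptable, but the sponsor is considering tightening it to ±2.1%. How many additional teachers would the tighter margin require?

At ±3.7%: n = 1.440² × 0.1131 / 0.037² ≈ 171.31 → 172.
At ±2.1%: n = 1.440² × 0.1131 / 0.021² ≈ 531.80 → 532.
Additional respondents: 532 − 172 = 360.

360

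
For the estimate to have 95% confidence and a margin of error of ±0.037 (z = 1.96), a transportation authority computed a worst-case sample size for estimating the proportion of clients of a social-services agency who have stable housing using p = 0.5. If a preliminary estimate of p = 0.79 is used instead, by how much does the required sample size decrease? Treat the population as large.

Conservative (p = 0.5): n = 1.96² × 0.25 / 0.037² ≈ 701.53 → 702.
Using p = 0.79: p(1−p) = 0.1659, so n = 1.96² × 0.1659 / 0.037² ≈ 465.54 → 466.
Reduction: 702 − 466 = 236.

236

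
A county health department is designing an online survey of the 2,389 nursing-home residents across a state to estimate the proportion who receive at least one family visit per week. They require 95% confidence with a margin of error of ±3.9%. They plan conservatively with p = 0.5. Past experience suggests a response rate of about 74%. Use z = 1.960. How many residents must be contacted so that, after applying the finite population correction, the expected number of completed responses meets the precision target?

Completed interviews needed (unadjusted): n₀ = 1.960² × 0.2500 / 0.039² ≈ 631.43 → 632.
FPC for N = 2,389: n = 632 / (1 + 631/2389) = 632 / 1.2641 ≈ 499.95 → 500.
At a 74% response rate, contacts needed = 500 / 0.74 ≈ 675.68 → 676.

676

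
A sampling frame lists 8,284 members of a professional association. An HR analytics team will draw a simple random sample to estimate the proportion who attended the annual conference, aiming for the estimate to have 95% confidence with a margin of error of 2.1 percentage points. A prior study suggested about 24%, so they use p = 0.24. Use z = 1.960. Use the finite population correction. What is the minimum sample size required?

1334

Unadjusted: n₀ = 1.960² × 0.24 × 0.76 / 0.021² ≈ 1588.91, so n₀ = 1589.
Finite population correction with N = 8,284: n = n₀ / (1 + (n₀−1)/N) = 1589 / (1 + 1588/8284) = 1589 / 1.1917 ≈ 1333.40.
Rounding up, n = 1334.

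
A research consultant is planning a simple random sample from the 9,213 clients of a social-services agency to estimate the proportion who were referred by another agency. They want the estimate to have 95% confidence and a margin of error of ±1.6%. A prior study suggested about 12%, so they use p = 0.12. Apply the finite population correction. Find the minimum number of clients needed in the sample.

1353

For 95% confidence, z = 1.960.
Unadjusted: n₀ = 1.960² × 0.12 × 0.88 / 0.016² ≈ 1584.66, so n₀ = 1585.
Finite population correction with N = 9,213: n = n₀ / (1 + (n₀−1)/N) = 1585 / (1 + 1584/9213) = 1585 / 1.1719 ≈ 1352.47.
Rounding up, n = 1353.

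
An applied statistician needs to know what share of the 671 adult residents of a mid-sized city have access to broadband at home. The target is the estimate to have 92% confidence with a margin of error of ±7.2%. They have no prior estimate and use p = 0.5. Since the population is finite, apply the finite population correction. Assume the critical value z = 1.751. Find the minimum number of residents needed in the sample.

Unadjusted: n₀ = 1.751² × 0.50 × 0.50 / 0.072² ≈ 147.86, so n₀ = 148.
Finite population correction with N = 671: n = n₀ / (1 + (n₀−1)/N) = 148 / (1 + 147/671) = 148 / 1.2191 ≈ 121.40.
Rounding up, n = 122.

122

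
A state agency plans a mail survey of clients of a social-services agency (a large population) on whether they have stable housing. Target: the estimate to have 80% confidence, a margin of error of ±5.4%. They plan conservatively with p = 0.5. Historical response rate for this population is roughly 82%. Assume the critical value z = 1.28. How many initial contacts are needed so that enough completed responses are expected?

Completed interviews needed: n₀ = 1.28² × 0.2500 / 0.054² ≈ 140.47 → 141.
At an 82% response rate, contacts needed = 141 / 0.82 ≈ 171.95 → 172.

172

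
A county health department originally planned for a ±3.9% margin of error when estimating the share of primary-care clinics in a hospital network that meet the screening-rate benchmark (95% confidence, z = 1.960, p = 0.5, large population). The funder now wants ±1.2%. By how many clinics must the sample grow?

At ±3.9%: n = 1.960² × 0.2500 / 0.039² ≈ 631.43 → 632.
At ±1.2%: n = 1.960² × 0.2500 / 0.012² ≈ 6669.44 → 6670.
Additional respondents: 6670 − 632 = 6038.

6038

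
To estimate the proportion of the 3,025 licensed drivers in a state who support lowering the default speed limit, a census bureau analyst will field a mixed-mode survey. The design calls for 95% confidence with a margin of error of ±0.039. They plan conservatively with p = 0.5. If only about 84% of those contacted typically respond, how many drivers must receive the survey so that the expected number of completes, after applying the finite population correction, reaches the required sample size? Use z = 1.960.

Completed interviews needed (unadjusted): n₀ = 1.960² × 0.2500 / 0.039² ≈ 631.43 → 632.
FPC for N = 3,025: n = 632 / (1 + 631/3025) = 632 / 1.2086 ≈ 522.92 → 523.
At an 84% response rate, contacts needed = 523 / 0.84 ≈ 622.62 → 623.

623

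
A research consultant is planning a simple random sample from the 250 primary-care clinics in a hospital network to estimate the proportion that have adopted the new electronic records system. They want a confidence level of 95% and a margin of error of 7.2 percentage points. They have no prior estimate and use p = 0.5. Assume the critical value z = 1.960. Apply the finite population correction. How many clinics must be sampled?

Unadjusted: n₀ = 1.960² × 0.50 × 0.50 / 0.072² ≈ 185.26, so n₀ = 186.
Finite population correction with N = 250: n = n₀ / (1 + (n₀−1)/N) = 186 / (1 + 185/250) = 186 / 1.7400 ≈ 106.90.
Rounding up, n = 107.

107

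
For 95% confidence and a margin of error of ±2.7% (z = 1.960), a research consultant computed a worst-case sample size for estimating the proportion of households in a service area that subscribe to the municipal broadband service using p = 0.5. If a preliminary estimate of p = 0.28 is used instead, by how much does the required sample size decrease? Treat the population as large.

Conservative (p = 0.5): n = 1.960² × 0.25 / 0.027² ≈ 1317.42 → 1318.
Using p = 0.28: p(1−p) = 0.2016, so n = 1.960² × 0.2016 / 0.027² ≈ 1062.37 → 1063.
Reduction: 1318 − 1063 = 255.

255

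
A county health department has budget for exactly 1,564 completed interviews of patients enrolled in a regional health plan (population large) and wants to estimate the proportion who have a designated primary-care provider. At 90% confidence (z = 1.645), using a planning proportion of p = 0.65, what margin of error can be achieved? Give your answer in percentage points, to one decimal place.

2.0

SE(p̂) = √[p(1−p)/n] = √[0.2275/1564] = 0.01206.
E = z × SE = 1.645 × 0.01206 = 0.01984, or 2.0 percentage points.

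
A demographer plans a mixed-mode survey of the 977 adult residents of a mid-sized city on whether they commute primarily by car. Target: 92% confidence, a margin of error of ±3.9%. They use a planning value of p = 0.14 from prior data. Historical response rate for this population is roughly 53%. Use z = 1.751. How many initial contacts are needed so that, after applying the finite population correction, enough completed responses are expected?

368

Completed interviews needed (unadjusted): n₀ = 1.751² × 0.1204 / 0.039² ≈ 242.70 → 243.
FPC for N = 977: n = 243 / (1 + 242/977) = 243 / 1.2477 ≈ 194.76 → 195.
At a 53% response rate, contacts needed = 195 / 0.53 ≈ 367.92 → 368.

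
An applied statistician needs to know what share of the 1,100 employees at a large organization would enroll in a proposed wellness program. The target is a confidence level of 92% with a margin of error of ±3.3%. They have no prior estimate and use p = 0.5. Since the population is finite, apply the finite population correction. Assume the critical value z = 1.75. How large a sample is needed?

430

Unadjusted: n₀ = 1.75² × 0.50 × 0.50 / 0.033² ≈ 703.05, so n₀ = 704.
Finite population correction with N = 1,100: n = n₀ / (1 + (n₀−1)/N) = 704 / (1 + 703/1100) = 704 / 1.6391 ≈ 429.51.
Rounding up, n = 430.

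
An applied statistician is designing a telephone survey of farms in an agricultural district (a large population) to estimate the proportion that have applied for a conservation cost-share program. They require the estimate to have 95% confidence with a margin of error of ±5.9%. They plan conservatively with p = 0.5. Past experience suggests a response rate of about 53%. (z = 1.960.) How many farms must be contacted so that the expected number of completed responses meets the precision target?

521

Completed interviews needed: n₀ = 1.960² × 0.2500 / 0.059² ≈ 275.90 → 276.
At a 53% response rate, contacts needed = 276 / 0.53 ≈ 520.75 → 521.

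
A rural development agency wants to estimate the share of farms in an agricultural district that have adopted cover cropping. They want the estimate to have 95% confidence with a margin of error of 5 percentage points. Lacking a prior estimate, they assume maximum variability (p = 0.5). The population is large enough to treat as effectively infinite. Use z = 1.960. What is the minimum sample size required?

With p = 0.5, p(1−p) = 0.25.
n = z²·p(1−p)/E² = 1.960² × 0.2500 / 0.050² = 3.8416 × 0.2500 / 0.002500 ≈ 384.16.
Rounding up gives n = 385.

385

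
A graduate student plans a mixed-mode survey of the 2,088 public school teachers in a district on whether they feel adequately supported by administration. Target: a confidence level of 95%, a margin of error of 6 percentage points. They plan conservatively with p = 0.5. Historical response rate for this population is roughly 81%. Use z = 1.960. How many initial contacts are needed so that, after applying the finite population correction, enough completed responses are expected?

293

Completed interviews needed (unadjusted): n₀ = 1.960² × 0.2500 / 0.060² ≈ 266.78 → 267.
FPC for N = 2,088: n = 267 / (1 + 266/2088) = 267 / 1.1274 ≈ 236.83 → 237.
At an 81% response rate, contacts needed = 237 / 0.81 ≈ 292.59 → 293.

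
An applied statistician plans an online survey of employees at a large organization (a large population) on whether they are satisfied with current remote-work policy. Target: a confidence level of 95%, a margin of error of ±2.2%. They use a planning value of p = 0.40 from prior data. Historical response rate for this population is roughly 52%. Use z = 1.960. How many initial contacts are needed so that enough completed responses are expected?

3664

Completed interviews needed: n₀ = 1.960² × 0.2400 / 0.022² ≈ 1904.93 → 1905.
At a 52% response rate, contacts needed = 1905 / 0.52 ≈ 3663.46 → 3664.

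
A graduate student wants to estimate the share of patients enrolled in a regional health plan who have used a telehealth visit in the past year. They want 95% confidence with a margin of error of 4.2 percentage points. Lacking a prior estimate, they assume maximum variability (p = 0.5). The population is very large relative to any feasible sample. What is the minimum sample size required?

545

For 95% confidence, z = 1.960.
With p = 0.5, p(1−p) = 0.25.
n = z²·p(1−p)/E² = 1.960² × 0.2500 / 0.042² = 3.8416 × 0.2500 / 0.001764 ≈ 544.44.
Rounding up gives n = 545.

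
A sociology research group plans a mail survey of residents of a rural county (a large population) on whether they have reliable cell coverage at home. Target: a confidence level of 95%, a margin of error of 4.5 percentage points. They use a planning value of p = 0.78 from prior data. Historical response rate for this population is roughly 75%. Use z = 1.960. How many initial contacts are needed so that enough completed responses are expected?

Completed interviews needed: n₀ = 1.960² × 0.1716 / 0.045² ≈ 325.54 → 326.
At a 75% response rate, contacts needed = 326 / 0.75 ≈ 434.67 → 435.

435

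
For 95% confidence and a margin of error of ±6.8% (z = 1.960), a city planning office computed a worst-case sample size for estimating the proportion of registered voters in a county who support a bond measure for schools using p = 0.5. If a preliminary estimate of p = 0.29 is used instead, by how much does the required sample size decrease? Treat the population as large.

Conservative (p = 0.5): n = 1.960² × 0.25 / 0.068² ≈ 207.70 → 208.
Using p = 0.29: p(1−p) = 0.2059, so n = 1.960² × 0.2059 / 0.068² ≈ 171.06 → 172.
Reduction: 208 − 172 = 36.

36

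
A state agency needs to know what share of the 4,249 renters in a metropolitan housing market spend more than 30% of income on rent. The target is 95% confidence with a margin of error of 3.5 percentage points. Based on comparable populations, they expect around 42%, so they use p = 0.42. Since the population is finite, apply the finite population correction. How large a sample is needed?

648

For 95% confidence, z = 1.96.
Unadjusted: n₀ = 1.96² × 0.42 × 0.58 / 0.035² ≈ 763.93, so n₀ = 764.
Finite population correction with N = 4,249: n = n₀ / (1 + (n₀−1)/N) = 764 / (1 + 763/4249) = 764 / 1.1796 ≈ 647.69.
Rounding up, n = 648.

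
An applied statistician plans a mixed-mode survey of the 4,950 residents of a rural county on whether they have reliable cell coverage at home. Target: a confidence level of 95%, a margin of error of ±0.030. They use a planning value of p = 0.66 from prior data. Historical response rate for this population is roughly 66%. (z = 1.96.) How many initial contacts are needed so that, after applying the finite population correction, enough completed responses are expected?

Completed interviews needed (unadjusted): n₀ = 1.96² × 0.2244 / 0.030² ≈ 957.84 → 958.
FPC for N = 4,950: n = 958 / (1 + 957/4950) = 958 / 1.1933 ≈ 802.79 → 803.
At a 66% response rate, contacts needed = 803 / 0.66 ≈ 1216.67 → 1217.

1217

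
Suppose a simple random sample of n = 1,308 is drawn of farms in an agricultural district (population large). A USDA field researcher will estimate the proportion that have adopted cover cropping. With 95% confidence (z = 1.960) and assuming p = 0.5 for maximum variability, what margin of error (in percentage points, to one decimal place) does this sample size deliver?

SE(p̂) = √[p(1−p)/n] = √[0.2500/1308] = 0.01383.
E = z × SE = 1.960 × 0.01383 = 0.02710, or 2.7 percentage points.

2.7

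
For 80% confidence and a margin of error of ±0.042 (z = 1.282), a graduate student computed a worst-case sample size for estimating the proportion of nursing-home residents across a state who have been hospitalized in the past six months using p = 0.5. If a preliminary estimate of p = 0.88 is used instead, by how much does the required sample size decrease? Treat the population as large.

Conservative (p = 0.5): n = 1.282² × 0.25 / 0.042² ≈ 232.93 → 233.
Using p = 0.88: p(1−p) = 0.1056, so n = 1.282² × 0.1056 / 0.042² ≈ 98.39 → 99.
Reduction: 233 − 99 = 134.

134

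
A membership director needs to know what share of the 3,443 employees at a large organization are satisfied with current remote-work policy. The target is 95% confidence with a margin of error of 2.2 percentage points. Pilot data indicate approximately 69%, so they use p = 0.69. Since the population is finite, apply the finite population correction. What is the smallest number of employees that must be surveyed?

1138

For 95% confidence, z = 1.96.
Unadjusted: n₀ = 1.96² × 0.69 × 0.31 / 0.022² ≈ 1697.76, so n₀ = 1698.
Finite population correction with N = 3,443: n = n₀ / (1 + (n₀−1)/N) = 1698 / (1 + 1697/3443) = 1698 / 1.4929 ≈ 1137.40.
Rounding up, n = 1138.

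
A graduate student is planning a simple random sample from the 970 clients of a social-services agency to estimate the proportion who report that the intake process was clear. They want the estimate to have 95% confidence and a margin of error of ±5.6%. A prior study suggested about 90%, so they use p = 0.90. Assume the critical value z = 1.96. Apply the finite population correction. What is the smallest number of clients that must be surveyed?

100

Unadjusted: n₀ = 1.96² × 0.90 × 0.10 / 0.056² ≈ 110.25, so n₀ = 111.
Finite population correction with N = 970: n = n₀ / (1 + (n₀−1)/N) = 111 / (1 + 110/970) = 111 / 1.1134 ≈ 99.69.
Rounding up, n = 100.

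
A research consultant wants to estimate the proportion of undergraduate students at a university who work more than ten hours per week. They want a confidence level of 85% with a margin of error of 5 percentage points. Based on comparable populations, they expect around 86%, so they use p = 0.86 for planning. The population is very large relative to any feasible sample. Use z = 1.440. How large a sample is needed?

With p = 0.86, p(1−p) = 0.1204.
n = z²·p(1−p)/E² = 1.440² × 0.1204 / 0.050² = 2.0736 × 0.1204 / 0.002500 ≈ 99.86.
Rounding up gives n = 100.

100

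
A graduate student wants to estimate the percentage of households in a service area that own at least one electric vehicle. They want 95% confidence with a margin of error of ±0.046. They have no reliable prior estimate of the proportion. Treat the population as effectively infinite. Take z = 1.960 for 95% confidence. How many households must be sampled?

With no prior estimate, use p = 0.5, giving p(1−p) = 0.25.
n = z²·p(1−p)/E² = 1.960² × 0.2500 / 0.046² = 3.8416 × 0.2500 / 0.002116 ≈ 453.88.
Rounding up gives n = 454.

454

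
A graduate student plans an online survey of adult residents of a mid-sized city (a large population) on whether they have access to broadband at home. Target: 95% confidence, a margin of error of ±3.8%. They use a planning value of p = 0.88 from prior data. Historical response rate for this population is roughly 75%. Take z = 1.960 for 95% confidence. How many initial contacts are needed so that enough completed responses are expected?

375

Completed interviews needed: n₀ = 1.960² × 0.1056 / 0.038² ≈ 280.94 → 281.
At a 75% response rate, contacts needed = 281 / 0.75 ≈ 374.67 → 375.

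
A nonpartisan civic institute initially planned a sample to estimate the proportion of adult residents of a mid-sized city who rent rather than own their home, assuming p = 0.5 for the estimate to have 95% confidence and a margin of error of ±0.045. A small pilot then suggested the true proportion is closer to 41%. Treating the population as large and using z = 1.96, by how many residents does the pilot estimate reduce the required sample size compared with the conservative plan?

Conservative (p = 0.5): n = 1.96² × 0.25 / 0.045² ≈ 474.27 → 475.
Using p = 0.41: p(1−p) = 0.2419, so n = 1.96² × 0.2419 / 0.045² ≈ 458.91 → 459.
Reduction: 475 − 459 = 16.

16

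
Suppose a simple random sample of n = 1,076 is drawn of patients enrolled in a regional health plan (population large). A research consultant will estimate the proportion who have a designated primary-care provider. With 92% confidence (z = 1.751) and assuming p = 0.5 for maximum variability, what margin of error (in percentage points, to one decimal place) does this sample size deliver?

2.7

SE(p̂) = √[p(1−p)/n] = √[0.2500/1076] = 0.01524.
E = z × SE = 1.751 × 0.01524 = 0.02669, or 2.7 percentage points.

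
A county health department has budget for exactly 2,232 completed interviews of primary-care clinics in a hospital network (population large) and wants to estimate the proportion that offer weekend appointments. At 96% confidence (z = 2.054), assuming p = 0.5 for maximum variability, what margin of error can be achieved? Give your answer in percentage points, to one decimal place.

2.2

SE(p̂) = √[p(1−p)/n] = √[0.2500/2232] = 0.01058.
E = z × SE = 2.054 × 0.01058 = 0.02174, or 2.2 percentage points.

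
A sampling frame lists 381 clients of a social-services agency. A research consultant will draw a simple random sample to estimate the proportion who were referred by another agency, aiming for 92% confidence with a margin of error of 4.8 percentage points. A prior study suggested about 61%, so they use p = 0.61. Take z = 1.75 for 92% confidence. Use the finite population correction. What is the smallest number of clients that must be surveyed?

Unadjusted: n₀ = 1.75² × 0.61 × 0.39 / 0.048² ≈ 316.22, so n₀ = 317.
Finite population correction with N = 381: n = n₀ / (1 + (n₀−1)/N) = 317 / (1 + 316/381) = 317 / 1.8294 ≈ 173.28.
Rounding up, n = 174.

174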